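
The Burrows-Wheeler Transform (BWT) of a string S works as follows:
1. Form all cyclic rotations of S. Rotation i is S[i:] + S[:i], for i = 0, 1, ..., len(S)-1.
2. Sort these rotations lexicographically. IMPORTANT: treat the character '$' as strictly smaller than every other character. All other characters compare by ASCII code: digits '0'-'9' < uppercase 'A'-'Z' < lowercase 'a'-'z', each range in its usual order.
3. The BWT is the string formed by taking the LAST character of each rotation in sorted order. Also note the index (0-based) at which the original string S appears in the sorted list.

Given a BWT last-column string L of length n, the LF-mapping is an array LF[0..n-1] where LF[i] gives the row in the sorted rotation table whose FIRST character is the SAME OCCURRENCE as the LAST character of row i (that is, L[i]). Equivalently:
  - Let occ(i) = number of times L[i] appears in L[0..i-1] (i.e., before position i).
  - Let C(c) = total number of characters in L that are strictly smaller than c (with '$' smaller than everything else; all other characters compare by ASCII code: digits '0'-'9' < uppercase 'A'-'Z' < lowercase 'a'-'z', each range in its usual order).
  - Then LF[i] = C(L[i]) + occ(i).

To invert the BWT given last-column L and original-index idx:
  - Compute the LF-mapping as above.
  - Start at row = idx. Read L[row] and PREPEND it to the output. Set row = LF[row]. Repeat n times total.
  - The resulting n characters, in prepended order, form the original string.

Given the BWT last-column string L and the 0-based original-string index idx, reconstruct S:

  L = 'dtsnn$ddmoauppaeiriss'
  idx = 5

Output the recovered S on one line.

LF mapping: 3 19 16 10 11 0 4 5 9 12 1 20 13 14 2 6 7 15 8 17 18
Walk LF starting at row 5, prepending L[row]:
  step 1: row=5, L[5]='$', prepend. Next row=LF[5]=0
  step 2: row=0, L[0]='d', prepend. Next row=LF[0]=3
  step 3: row=3, L[3]='n', prepend. Next row=LF[3]=10
  step 4: row=10, L[10]='a', prepend. Next row=LF[10]=1
  step 5: row=1, L[1]='t', prepend. Next row=LF[1]=19
  step 6: row=19, L[19]='s', prepend. Next row=LF[19]=17
  step 7: row=17, L[17]='r', prepend. Next row=LF[17]=15
  step 8: row=15, L[15]='e', prepend. Next row=LF[15]=6
  step 9: row=6, L[6]='d', prepend. Next row=LF[6]=4
  step 10: row=4, L[4]='n', prepend. Next row=LF[4]=11
  step 11: row=11, L[11]='u', prepend. Next row=LF[11]=20
  step 12: row=20, L[20]='s', prepend. Next row=LF[20]=18
  step 13: row=18, L[18]='i', prepend. Next row=LF[18]=8
  step 14: row=8, L[8]='m', prepend. Next row=LF[8]=9
  step 15: row=9, L[9]='o', prepend. Next row=LF[9]=12
  step 16: row=12, L[12]='p', prepend. Next row=LF[12]=13
  step 17: row=13, L[13]='p', prepend. Next row=LF[13]=14
  step 18: row=14, L[14]='a', prepend. Next row=LF[14]=2
  step 19: row=2, L[2]='s', prepend. Next row=LF[2]=16
  step 20: row=16, L[16]='i', prepend. Next row=LF[16]=7
  step 21: row=7, L[7]='d', prepend. Next row=LF[7]=5
Reversed output: disappomisunderstand$

Answer: disappomisunderstand$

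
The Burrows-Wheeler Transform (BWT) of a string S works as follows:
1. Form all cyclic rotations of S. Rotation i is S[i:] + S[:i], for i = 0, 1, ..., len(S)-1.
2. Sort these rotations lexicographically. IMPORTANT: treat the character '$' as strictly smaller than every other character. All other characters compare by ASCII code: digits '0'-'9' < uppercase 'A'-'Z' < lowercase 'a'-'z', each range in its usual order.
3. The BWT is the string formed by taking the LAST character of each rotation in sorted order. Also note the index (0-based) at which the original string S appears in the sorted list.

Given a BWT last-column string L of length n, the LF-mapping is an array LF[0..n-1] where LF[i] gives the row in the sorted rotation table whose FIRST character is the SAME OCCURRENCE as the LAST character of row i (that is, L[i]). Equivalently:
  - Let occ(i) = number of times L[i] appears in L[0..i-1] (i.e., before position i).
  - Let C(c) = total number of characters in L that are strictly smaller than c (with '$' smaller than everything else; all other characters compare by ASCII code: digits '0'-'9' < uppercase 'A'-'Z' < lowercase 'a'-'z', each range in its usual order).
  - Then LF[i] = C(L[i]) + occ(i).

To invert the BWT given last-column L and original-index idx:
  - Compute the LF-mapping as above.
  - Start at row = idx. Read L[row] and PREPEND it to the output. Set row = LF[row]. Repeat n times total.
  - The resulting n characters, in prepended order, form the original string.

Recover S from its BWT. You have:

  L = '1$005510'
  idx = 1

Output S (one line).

LF mapping: 4 0 1 2 6 7 5 3
Walk LF starting at row 1, prepending L[row]:
  step 1: row=1, L[1]='$', prepend. Next row=LF[1]=0
  step 2: row=0, L[0]='1', prepend. Next row=LF[0]=4
  step 3: row=4, L[4]='5', prepend. Next row=LF[4]=6
  step 4: row=6, L[6]='1', prepend. Next row=LF[6]=5
  step 5: row=5, L[5]='5', prepend. Next row=LF[5]=7
  step 6: row=7, L[7]='0', prepend. Next row=LF[7]=3
  step 7: row=3, L[3]='0', prepend. Next row=LF[3]=2
  step 8: row=2, L[2]='0', prepend. Next row=LF[2]=1
Reversed output: 0005151$

Answer: 0005151$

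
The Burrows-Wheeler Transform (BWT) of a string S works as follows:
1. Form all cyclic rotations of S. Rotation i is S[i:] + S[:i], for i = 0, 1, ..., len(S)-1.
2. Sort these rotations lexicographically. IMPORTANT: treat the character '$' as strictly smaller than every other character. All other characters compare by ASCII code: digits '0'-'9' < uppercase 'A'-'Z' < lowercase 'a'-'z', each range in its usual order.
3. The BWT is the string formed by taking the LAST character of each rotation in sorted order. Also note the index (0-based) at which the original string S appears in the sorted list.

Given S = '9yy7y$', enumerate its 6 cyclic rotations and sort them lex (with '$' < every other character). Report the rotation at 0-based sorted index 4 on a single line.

Answer: y7y$9y

Derivation:
All 6 rotations (rotation i = S[i:]+S[:i]):
  rot[0] = 9yy7y$
  rot[1] = yy7y$9
  rot[2] = y7y$9y
  rot[3] = 7y$9yy
  rot[4] = y$9yy7
  rot[5] = $9yy7y
Sorted (with $ < everything):
  sorted[0] = $9yy7y
  sorted[1] = 7y$9yy
  sorted[2] = 9yy7y$
  sorted[3] = y$9yy7
  sorted[4] = y7y$9y
  sorted[5] = yy7y$9
sorted[4] = y7y$9y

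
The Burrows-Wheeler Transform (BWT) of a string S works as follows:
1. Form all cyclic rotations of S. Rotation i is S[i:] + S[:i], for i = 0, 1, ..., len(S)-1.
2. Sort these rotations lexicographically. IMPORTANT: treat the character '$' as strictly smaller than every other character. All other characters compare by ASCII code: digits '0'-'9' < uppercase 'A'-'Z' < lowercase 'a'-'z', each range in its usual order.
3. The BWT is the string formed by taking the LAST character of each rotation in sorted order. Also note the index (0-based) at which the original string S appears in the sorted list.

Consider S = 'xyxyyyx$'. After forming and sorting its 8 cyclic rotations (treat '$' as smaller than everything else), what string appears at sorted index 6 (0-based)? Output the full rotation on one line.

Answer: yyx$xyxy

Derivation:
All 8 rotations (rotation i = S[i:]+S[:i]):
  rot[0] = xyxyyyx$
  rot[1] = yxyyyx$x
  rot[2] = xyyyx$xy
  rot[3] = yyyx$xyx
  rot[4] = yyx$xyxy
  rot[5] = yx$xyxyy
  rot[6] = x$xyxyyy
  rot[7] = $xyxyyyx
Sorted (with $ < everything):
  sorted[0] = $xyxyyyx
  sorted[1] = x$xyxyyy
  sorted[2] = xyxyyyx$
  sorted[3] = xyyyx$xy
  sorted[4] = yx$xyxyy
  sorted[5] = yxyyyx$x
  sorted[6] = yyx$xyxy
  sorted[7] = yyyx$xyx
sorted[6] = yyx$xyxy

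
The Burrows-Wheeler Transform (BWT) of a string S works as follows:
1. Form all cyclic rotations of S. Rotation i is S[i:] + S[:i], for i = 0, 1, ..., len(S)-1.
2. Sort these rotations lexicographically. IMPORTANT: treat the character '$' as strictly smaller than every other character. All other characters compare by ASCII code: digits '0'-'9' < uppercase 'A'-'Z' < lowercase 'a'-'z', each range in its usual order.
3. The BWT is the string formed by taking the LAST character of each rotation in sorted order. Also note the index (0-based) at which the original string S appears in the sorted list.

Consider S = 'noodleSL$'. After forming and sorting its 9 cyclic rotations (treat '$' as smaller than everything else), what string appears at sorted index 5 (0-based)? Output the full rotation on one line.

All 9 rotations (rotation i = S[i:]+S[:i]):
  rot[0] = noodleSL$
  rot[1] = oodleSL$n
  rot[2] = odleSL$no
  rot[3] = dleSL$noo
  rot[4] = leSL$nood
  rot[5] = eSL$noodl
  rot[6] = SL$noodle
  rot[7] = L$noodleS
  rot[8] = $noodleSL
Sorted (with $ < everything):
  sorted[0] = $noodleSL
  sorted[1] = L$noodleS
  sorted[2] = SL$noodle
  sorted[3] = dleSL$noo
  sorted[4] = eSL$noodl
  sorted[5] = leSL$nood
  sorted[6] = noodleSL$
  sorted[7] = odleSL$no
  sorted[8] = oodleSL$n
sorted[5] = leSL$nood

Answer: leSL$nood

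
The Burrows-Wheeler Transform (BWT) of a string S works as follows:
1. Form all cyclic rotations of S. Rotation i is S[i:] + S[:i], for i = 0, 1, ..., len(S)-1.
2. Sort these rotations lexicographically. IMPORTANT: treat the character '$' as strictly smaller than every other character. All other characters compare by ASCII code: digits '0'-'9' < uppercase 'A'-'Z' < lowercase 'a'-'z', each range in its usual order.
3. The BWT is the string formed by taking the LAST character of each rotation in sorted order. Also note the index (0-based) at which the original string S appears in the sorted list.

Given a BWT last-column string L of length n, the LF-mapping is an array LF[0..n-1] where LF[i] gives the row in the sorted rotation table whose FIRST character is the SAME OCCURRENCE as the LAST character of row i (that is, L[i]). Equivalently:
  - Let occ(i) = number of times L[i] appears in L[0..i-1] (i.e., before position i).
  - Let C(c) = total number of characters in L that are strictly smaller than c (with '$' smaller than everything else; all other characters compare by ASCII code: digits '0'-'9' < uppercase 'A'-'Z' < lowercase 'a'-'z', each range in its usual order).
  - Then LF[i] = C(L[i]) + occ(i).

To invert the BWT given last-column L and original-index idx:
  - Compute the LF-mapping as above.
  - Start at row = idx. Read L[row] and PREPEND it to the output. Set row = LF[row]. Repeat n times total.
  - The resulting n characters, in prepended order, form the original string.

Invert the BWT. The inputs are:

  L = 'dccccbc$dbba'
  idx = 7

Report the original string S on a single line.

LF mapping: 10 5 6 7 8 2 9 0 11 3 4 1
Walk LF starting at row 7, prepending L[row]:
  step 1: row=7, L[7]='$', prepend. Next row=LF[7]=0
  step 2: row=0, L[0]='d', prepend. Next row=LF[0]=10
  step 3: row=10, L[10]='b', prepend. Next row=LF[10]=4
  step 4: row=4, L[4]='c', prepend. Next row=LF[4]=8
  step 5: row=8, L[8]='d', prepend. Next row=LF[8]=11
  step 6: row=11, L[11]='a', prepend. Next row=LF[11]=1
  step 7: row=1, L[1]='c', prepend. Next row=LF[1]=5
  step 8: row=5, L[5]='b', prepend. Next row=LF[5]=2
  step 9: row=2, L[2]='c', prepend. Next row=LF[2]=6
  step 10: row=6, L[6]='c', prepend. Next row=LF[6]=9
  step 11: row=9, L[9]='b', prepend. Next row=LF[9]=3
  step 12: row=3, L[3]='c', prepend. Next row=LF[3]=7
Reversed output: cbccbcadcbd$

Answer: cbccbcadcbd$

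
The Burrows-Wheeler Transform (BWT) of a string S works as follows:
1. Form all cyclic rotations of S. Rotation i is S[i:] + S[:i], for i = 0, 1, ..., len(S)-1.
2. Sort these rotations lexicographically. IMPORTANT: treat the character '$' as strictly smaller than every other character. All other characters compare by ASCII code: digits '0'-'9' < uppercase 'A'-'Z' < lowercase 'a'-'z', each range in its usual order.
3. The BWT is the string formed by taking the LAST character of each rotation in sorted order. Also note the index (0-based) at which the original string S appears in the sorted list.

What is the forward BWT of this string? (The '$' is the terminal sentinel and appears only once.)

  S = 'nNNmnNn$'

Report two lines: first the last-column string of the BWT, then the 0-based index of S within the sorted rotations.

All 8 rotations (rotation i = S[i:]+S[:i]):
  rot[0] = nNNmnNn$
  rot[1] = NNmnNn$n
  rot[2] = NmnNn$nN
  rot[3] = mnNn$nNN
  rot[4] = nNn$nNNm
  rot[5] = Nn$nNNmn
  rot[6] = n$nNNmnN
  rot[7] = $nNNmnNn
Sorted (with $ < everything):
  sorted[0] = $nNNmnNn  (last char: 'n')
  sorted[1] = NNmnNn$n  (last char: 'n')
  sorted[2] = NmnNn$nN  (last char: 'N')
  sorted[3] = Nn$nNNmn  (last char: 'n')
  sorted[4] = mnNn$nNN  (last char: 'N')
  sorted[5] = n$nNNmnN  (last char: 'N')
  sorted[6] = nNNmnNn$  (last char: '$')
  sorted[7] = nNn$nNNm  (last char: 'm')
Last column: nnNnNN$m
Original string S is at sorted index 6

Answer: nnNnNN$m
6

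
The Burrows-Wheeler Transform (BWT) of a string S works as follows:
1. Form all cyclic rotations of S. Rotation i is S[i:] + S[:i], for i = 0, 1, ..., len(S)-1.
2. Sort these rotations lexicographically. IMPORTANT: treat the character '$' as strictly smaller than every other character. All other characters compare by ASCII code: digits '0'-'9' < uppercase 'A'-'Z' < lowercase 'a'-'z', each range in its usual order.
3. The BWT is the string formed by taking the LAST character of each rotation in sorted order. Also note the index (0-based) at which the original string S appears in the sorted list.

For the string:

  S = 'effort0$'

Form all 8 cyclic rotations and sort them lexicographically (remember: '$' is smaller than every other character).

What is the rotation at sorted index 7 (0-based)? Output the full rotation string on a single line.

All 8 rotations (rotation i = S[i:]+S[:i]):
  rot[0] = effort0$
  rot[1] = ffort0$e
  rot[2] = fort0$ef
  rot[3] = ort0$eff
  rot[4] = rt0$effo
  rot[5] = t0$effor
  rot[6] = 0$effort
  rot[7] = $effort0
Sorted (with $ < everything):
  sorted[0] = $effort0
  sorted[1] = 0$effort
  sorted[2] = effort0$
  sorted[3] = ffort0$e
  sorted[4] = fort0$ef
  sorted[5] = ort0$eff
  sorted[6] = rt0$effo
  sorted[7] = t0$effor
sorted[7] = t0$effor

Answer: t0$effor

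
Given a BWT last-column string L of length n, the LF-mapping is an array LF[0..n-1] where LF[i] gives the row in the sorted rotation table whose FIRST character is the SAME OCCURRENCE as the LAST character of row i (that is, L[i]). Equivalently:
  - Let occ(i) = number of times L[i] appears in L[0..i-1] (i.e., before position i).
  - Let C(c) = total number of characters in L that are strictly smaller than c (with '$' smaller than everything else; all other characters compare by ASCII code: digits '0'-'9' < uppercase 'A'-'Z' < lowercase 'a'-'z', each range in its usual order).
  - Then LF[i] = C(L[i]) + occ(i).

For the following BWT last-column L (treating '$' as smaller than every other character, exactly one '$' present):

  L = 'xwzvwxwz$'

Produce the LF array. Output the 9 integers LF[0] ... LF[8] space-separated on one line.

Char counts: '$':1, 'v':1, 'w':3, 'x':2, 'z':2
C (first-col start): C('$')=0, C('v')=1, C('w')=2, C('x')=5, C('z')=7
L[0]='x': occ=0, LF[0]=C('x')+0=5+0=5
L[1]='w': occ=0, LF[1]=C('w')+0=2+0=2
L[2]='z': occ=0, LF[2]=C('z')+0=7+0=7
L[3]='v': occ=0, LF[3]=C('v')+0=1+0=1
L[4]='w': occ=1, LF[4]=C('w')+1=2+1=3
L[5]='x': occ=1, LF[5]=C('x')+1=5+1=6
L[6]='w': occ=2, LF[6]=C('w')+2=2+2=4
L[7]='z': occ=1, LF[7]=C('z')+1=7+1=8
L[8]='$': occ=0, LF[8]=C('$')+0=0+0=0

Answer: 5 2 7 1 3 6 4 8 0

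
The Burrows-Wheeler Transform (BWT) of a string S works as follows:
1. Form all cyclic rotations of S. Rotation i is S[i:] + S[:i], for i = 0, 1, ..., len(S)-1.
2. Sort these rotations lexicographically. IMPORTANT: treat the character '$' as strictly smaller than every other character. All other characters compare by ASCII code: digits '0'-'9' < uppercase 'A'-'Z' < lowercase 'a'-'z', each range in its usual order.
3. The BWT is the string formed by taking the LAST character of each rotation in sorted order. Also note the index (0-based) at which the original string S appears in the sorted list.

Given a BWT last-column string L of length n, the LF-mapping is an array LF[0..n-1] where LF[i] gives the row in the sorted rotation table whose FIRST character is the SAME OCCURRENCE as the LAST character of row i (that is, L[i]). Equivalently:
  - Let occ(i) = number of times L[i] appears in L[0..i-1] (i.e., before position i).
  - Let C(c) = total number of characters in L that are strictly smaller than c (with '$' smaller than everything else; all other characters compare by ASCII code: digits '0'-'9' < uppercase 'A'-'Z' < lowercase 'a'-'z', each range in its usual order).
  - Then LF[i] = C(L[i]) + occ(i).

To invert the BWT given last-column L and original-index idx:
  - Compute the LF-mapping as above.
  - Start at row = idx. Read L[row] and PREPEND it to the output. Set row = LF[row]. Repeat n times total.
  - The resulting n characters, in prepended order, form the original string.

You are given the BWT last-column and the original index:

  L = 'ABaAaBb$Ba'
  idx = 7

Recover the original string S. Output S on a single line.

LF mapping: 1 3 6 2 7 4 9 0 5 8
Walk LF starting at row 7, prepending L[row]:
  step 1: row=7, L[7]='$', prepend. Next row=LF[7]=0
  step 2: row=0, L[0]='A', prepend. Next row=LF[0]=1
  step 3: row=1, L[1]='B', prepend. Next row=LF[1]=3
  step 4: row=3, L[3]='A', prepend. Next row=LF[3]=2
  step 5: row=2, L[2]='a', prepend. Next row=LF[2]=6
  step 6: row=6, L[6]='b', prepend. Next row=LF[6]=9
  step 7: row=9, L[9]='a', prepend. Next row=LF[9]=8
  step 8: row=8, L[8]='B', prepend. Next row=LF[8]=5
  step 9: row=5, L[5]='B', prepend. Next row=LF[5]=4
  step 10: row=4, L[4]='a', prepend. Next row=LF[4]=7
Reversed output: aBBabaABA$

Answer: aBBabaABA$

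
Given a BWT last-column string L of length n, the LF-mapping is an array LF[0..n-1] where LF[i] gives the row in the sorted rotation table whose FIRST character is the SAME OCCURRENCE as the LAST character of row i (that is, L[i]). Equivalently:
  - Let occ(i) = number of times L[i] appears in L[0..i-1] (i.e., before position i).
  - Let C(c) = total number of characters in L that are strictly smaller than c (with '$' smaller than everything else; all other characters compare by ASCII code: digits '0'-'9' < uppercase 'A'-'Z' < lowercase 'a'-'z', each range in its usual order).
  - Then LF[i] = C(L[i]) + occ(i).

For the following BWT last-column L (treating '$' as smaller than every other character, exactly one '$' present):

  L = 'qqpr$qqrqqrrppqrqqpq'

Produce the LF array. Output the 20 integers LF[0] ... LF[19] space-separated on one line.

Char counts: '$':1, 'p':4, 'q':10, 'r':5
C (first-col start): C('$')=0, C('p')=1, C('q')=5, C('r')=15
L[0]='q': occ=0, LF[0]=C('q')+0=5+0=5
L[1]='q': occ=1, LF[1]=C('q')+1=5+1=6
L[2]='p': occ=0, LF[2]=C('p')+0=1+0=1
L[3]='r': occ=0, LF[3]=C('r')+0=15+0=15
L[4]='$': occ=0, LF[4]=C('$')+0=0+0=0
L[5]='q': occ=2, LF[5]=C('q')+2=5+2=7
L[6]='q': occ=3, LF[6]=C('q')+3=5+3=8
L[7]='r': occ=1, LF[7]=C('r')+1=15+1=16
L[8]='q': occ=4, LF[8]=C('q')+4=5+4=9
L[9]='q': occ=5, LF[9]=C('q')+5=5+5=10
L[10]='r': occ=2, LF[10]=C('r')+2=15+2=17
L[11]='r': occ=3, LF[11]=C('r')+3=15+3=18
L[12]='p': occ=1, LF[12]=C('p')+1=1+1=2
L[13]='p': occ=2, LF[13]=C('p')+2=1+2=3
L[14]='q': occ=6, LF[14]=C('q')+6=5+6=11
L[15]='r': occ=4, LF[15]=C('r')+4=15+4=19
L[16]='q': occ=7, LF[16]=C('q')+7=5+7=12
L[17]='q': occ=8, LF[17]=C('q')+8=5+8=13
L[18]='p': occ=3, LF[18]=C('p')+3=1+3=4
L[19]='q': occ=9, LF[19]=C('q')+9=5+9=14

Answer: 5 6 1 15 0 7 8 16 9 10 17 18 2 3 11 19 12 13 4 14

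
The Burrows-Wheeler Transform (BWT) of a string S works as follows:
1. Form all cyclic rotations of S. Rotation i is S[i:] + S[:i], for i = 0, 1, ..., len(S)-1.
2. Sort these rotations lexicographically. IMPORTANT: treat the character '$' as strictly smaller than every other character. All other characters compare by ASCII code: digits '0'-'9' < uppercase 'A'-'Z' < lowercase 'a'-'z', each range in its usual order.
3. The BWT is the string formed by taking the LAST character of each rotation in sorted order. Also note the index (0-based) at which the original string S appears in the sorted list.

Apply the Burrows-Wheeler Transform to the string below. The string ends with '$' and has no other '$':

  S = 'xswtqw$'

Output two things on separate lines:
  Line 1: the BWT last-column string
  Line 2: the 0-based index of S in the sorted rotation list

Answer: wtxwqs$
6

Derivation:
All 7 rotations (rotation i = S[i:]+S[:i]):
  rot[0] = xswtqw$
  rot[1] = swtqw$x
  rot[2] = wtqw$xs
  rot[3] = tqw$xsw
  rot[4] = qw$xswt
  rot[5] = w$xswtq
  rot[6] = $xswtqw
Sorted (with $ < everything):
  sorted[0] = $xswtqw  (last char: 'w')
  sorted[1] = qw$xswt  (last char: 't')
  sorted[2] = swtqw$x  (last char: 'x')
  sorted[3] = tqw$xsw  (last char: 'w')
  sorted[4] = w$xswtq  (last char: 'q')
  sorted[5] = wtqw$xs  (last char: 's')
  sorted[6] = xswtqw$  (last char: '$')
Last column: wtxwqs$
Original string S is at sorted index 6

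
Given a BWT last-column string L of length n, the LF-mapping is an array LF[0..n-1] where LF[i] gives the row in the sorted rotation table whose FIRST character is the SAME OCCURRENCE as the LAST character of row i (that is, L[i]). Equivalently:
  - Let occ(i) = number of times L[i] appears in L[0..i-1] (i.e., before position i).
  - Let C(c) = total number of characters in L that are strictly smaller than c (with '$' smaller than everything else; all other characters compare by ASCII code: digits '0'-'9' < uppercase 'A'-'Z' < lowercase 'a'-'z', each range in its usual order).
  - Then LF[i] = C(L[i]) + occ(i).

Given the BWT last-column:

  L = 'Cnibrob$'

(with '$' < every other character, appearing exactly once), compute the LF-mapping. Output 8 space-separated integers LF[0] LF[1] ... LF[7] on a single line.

Answer: 1 5 4 2 7 6 3 0

Derivation:
Char counts: '$':1, 'C':1, 'b':2, 'i':1, 'n':1, 'o':1, 'r':1
C (first-col start): C('$')=0, C('C')=1, C('b')=2, C('i')=4, C('n')=5, C('o')=6, C('r')=7
L[0]='C': occ=0, LF[0]=C('C')+0=1+0=1
L[1]='n': occ=0, LF[1]=C('n')+0=5+0=5
L[2]='i': occ=0, LF[2]=C('i')+0=4+0=4
L[3]='b': occ=0, LF[3]=C('b')+0=2+0=2
L[4]='r': occ=0, LF[4]=C('r')+0=7+0=7
L[5]='o': occ=0, LF[5]=C('o')+0=6+0=6
L[6]='b': occ=1, LF[6]=C('b')+1=2+1=3
L[7]='$': occ=0, LF[7]=C('$')+0=0+0=0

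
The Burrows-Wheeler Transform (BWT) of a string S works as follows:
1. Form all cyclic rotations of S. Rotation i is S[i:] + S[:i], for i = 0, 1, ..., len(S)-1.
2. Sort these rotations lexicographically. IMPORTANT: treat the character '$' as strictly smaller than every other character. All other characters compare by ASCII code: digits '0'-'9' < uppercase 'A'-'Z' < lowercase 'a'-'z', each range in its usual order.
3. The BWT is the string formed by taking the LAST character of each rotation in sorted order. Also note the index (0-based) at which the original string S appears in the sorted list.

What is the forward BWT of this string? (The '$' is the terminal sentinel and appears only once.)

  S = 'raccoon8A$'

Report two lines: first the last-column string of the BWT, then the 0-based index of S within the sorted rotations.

All 10 rotations (rotation i = S[i:]+S[:i]):
  rot[0] = raccoon8A$
  rot[1] = accoon8A$r
  rot[2] = ccoon8A$ra
  rot[3] = coon8A$rac
  rot[4] = oon8A$racc
  rot[5] = on8A$racco
  rot[6] = n8A$raccoo
  rot[7] = 8A$raccoon
  rot[8] = A$raccoon8
  rot[9] = $raccoon8A
Sorted (with $ < everything):
  sorted[0] = $raccoon8A  (last char: 'A')
  sorted[1] = 8A$raccoon  (last char: 'n')
  sorted[2] = A$raccoon8  (last char: '8')
  sorted[3] = accoon8A$r  (last char: 'r')
  sorted[4] = ccoon8A$ra  (last char: 'a')
  sorted[5] = coon8A$rac  (last char: 'c')
  sorted[6] = n8A$raccoo  (last char: 'o')
  sorted[7] = on8A$racco  (last char: 'o')
  sorted[8] = oon8A$racc  (last char: 'c')
  sorted[9] = raccoon8A$  (last char: '$')
Last column: An8racooc$
Original string S is at sorted index 9

Answer: An8racooc$
9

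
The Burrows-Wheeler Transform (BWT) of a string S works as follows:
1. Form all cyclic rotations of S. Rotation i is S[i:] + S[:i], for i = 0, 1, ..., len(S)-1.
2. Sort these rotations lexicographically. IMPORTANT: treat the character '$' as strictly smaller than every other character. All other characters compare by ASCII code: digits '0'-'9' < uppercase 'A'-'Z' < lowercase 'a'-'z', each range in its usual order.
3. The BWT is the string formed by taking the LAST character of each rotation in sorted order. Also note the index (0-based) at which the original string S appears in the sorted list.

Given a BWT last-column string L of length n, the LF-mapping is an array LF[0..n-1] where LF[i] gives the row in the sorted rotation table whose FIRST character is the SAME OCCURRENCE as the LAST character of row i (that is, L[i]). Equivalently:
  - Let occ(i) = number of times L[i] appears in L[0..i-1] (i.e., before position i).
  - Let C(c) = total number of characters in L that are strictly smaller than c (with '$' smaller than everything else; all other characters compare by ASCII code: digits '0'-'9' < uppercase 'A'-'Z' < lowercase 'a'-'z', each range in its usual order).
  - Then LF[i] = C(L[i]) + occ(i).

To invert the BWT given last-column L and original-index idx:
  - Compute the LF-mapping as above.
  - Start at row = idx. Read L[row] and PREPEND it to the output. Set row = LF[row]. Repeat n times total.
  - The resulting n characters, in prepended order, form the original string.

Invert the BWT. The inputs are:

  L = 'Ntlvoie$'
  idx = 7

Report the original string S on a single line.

Answer: violetN$

Derivation:
LF mapping: 1 6 4 7 5 3 2 0
Walk LF starting at row 7, prepending L[row]:
  step 1: row=7, L[7]='$', prepend. Next row=LF[7]=0
  step 2: row=0, L[0]='N', prepend. Next row=LF[0]=1
  step 3: row=1, L[1]='t', prepend. Next row=LF[1]=6
  step 4: row=6, L[6]='e', prepend. Next row=LF[6]=2
  step 5: row=2, L[2]='l', prepend. Next row=LF[2]=4
  step 6: row=4, L[4]='o', prepend. Next row=LF[4]=5
  step 7: row=5, L[5]='i', prepend. Next row=LF[5]=3
  step 8: row=3, L[3]='v', prepend. Next row=LF[3]=7
Reversed output: violetN$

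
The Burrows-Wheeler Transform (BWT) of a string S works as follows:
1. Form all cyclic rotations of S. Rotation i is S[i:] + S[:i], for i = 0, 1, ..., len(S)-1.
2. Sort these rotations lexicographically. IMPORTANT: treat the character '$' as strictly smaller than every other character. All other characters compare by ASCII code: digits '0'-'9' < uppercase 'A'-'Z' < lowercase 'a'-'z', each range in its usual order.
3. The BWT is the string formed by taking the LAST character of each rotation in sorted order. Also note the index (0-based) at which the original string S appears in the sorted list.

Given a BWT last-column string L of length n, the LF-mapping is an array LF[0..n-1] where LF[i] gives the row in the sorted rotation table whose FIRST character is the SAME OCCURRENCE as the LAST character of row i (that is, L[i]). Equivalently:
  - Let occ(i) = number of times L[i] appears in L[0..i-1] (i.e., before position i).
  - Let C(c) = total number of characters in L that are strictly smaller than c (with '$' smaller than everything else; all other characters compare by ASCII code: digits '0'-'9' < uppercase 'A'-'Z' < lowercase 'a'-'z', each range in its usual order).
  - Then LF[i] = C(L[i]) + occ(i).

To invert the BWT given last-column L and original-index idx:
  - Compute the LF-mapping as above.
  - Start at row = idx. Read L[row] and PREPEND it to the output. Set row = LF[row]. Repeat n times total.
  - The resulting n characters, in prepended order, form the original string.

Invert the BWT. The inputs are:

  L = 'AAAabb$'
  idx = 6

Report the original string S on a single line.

LF mapping: 1 2 3 4 5 6 0
Walk LF starting at row 6, prepending L[row]:
  step 1: row=6, L[6]='$', prepend. Next row=LF[6]=0
  step 2: row=0, L[0]='A', prepend. Next row=LF[0]=1
  step 3: row=1, L[1]='A', prepend. Next row=LF[1]=2
  step 4: row=2, L[2]='A', prepend. Next row=LF[2]=3
  step 5: row=3, L[3]='a', prepend. Next row=LF[3]=4
  step 6: row=4, L[4]='b', prepend. Next row=LF[4]=5
  step 7: row=5, L[5]='b', prepend. Next row=LF[5]=6
Reversed output: bbaAAA$

Answer: bbaAAA$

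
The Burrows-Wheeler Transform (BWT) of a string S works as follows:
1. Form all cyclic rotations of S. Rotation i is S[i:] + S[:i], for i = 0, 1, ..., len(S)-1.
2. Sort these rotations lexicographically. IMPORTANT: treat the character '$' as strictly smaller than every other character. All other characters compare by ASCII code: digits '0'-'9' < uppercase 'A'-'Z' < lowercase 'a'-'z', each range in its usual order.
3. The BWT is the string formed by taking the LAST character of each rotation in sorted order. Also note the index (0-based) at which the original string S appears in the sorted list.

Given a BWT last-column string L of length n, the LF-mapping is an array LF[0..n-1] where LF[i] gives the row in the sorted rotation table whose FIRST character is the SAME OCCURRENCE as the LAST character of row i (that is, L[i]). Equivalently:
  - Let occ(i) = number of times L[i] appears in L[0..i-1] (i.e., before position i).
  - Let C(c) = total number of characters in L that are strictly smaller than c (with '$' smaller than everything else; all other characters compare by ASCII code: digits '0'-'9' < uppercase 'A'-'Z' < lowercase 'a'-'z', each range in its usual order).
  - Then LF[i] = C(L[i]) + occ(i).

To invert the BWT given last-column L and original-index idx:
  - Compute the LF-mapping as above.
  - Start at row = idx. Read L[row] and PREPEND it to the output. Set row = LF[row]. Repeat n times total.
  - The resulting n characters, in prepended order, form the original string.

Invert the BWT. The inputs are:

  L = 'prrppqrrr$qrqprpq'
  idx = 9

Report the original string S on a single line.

LF mapping: 1 10 11 2 3 6 12 13 14 0 7 15 8 4 16 5 9
Walk LF starting at row 9, prepending L[row]:
  step 1: row=9, L[9]='$', prepend. Next row=LF[9]=0
  step 2: row=0, L[0]='p', prepend. Next row=LF[0]=1
  step 3: row=1, L[1]='r', prepend. Next row=LF[1]=10
  step 4: row=10, L[10]='q', prepend. Next row=LF[10]=7
  step 5: row=7, L[7]='r', prepend. Next row=LF[7]=13
  step 6: row=13, L[13]='p', prepend. Next row=LF[13]=4
  step 7: row=4, L[4]='p', prepend. Next row=LF[4]=3
  step 8: row=3, L[3]='p', prepend. Next row=LF[3]=2
  step 9: row=2, L[2]='r', prepend. Next row=LF[2]=11
  step 10: row=11, L[11]='r', prepend. Next row=LF[11]=15
  step 11: row=15, L[15]='p', prepend. Next row=LF[15]=5
  step 12: row=5, L[5]='q', prepend. Next row=LF[5]=6
  step 13: row=6, L[6]='r', prepend. Next row=LF[6]=12
  step 14: row=12, L[12]='q', prepend. Next row=LF[12]=8
  step 15: row=8, L[8]='r', prepend. Next row=LF[8]=14
  step 16: row=14, L[14]='r', prepend. Next row=LF[14]=16
  step 17: row=16, L[16]='q', prepend. Next row=LF[16]=9
Reversed output: qrrqrqprrppprqrp$

Answer: qrrqrqprrppprqrp$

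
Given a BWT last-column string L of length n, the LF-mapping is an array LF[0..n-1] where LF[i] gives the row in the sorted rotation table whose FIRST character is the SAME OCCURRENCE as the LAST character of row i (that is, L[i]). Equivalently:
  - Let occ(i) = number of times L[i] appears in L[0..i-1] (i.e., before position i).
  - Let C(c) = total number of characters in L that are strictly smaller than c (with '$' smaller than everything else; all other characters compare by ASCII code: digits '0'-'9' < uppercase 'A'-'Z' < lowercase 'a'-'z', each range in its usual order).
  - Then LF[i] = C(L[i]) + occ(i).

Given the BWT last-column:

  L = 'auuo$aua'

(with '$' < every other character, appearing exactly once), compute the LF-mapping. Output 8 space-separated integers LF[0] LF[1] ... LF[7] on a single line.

Char counts: '$':1, 'a':3, 'o':1, 'u':3
C (first-col start): C('$')=0, C('a')=1, C('o')=4, C('u')=5
L[0]='a': occ=0, LF[0]=C('a')+0=1+0=1
L[1]='u': occ=0, LF[1]=C('u')+0=5+0=5
L[2]='u': occ=1, LF[2]=C('u')+1=5+1=6
L[3]='o': occ=0, LF[3]=C('o')+0=4+0=4
L[4]='$': occ=0, LF[4]=C('$')+0=0+0=0
L[5]='a': occ=1, LF[5]=C('a')+1=1+1=2
L[6]='u': occ=2, LF[6]=C('u')+2=5+2=7
L[7]='a': occ=2, LF[7]=C('a')+2=1+2=3

Answer: 1 5 6 4 0 2 7 3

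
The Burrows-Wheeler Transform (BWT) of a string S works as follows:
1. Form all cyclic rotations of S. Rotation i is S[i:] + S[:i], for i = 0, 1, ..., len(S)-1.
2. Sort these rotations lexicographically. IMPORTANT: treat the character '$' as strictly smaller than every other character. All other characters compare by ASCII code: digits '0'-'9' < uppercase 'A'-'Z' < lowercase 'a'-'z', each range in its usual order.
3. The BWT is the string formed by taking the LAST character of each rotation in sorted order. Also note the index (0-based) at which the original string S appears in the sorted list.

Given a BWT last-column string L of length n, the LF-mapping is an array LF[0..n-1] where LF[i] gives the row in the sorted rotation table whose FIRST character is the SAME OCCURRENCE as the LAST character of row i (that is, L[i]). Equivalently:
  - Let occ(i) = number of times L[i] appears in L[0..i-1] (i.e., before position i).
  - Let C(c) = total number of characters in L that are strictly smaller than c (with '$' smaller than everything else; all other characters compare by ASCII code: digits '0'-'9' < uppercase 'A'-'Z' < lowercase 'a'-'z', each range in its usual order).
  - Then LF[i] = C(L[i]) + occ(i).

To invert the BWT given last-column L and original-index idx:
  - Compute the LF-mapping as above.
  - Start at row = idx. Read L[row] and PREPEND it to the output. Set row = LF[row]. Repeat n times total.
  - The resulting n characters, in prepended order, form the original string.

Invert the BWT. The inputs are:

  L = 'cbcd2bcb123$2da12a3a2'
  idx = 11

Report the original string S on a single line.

LF mapping: 16 13 17 19 3 14 18 15 1 4 8 0 5 20 10 2 6 11 9 12 7
Walk LF starting at row 11, prepending L[row]:
  step 1: row=11, L[11]='$', prepend. Next row=LF[11]=0
  step 2: row=0, L[0]='c', prepend. Next row=LF[0]=16
  step 3: row=16, L[16]='2', prepend. Next row=LF[16]=6
  step 4: row=6, L[6]='c', prepend. Next row=LF[6]=18
  step 5: row=18, L[18]='3', prepend. Next row=LF[18]=9
  step 6: row=9, L[9]='2', prepend. Next row=LF[9]=4
  step 7: row=4, L[4]='2', prepend. Next row=LF[4]=3
  step 8: row=3, L[3]='d', prepend. Next row=LF[3]=19
  step 9: row=19, L[19]='a', prepend. Next row=LF[19]=12
  step 10: row=12, L[12]='2', prepend. Next row=LF[12]=5
  step 11: row=5, L[5]='b', prepend. Next row=LF[5]=14
  step 12: row=14, L[14]='a', prepend. Next row=LF[14]=10
  step 13: row=10, L[10]='3', prepend. Next row=LF[10]=8
  step 14: row=8, L[8]='1', prepend. Next row=LF[8]=1
  step 15: row=1, L[1]='b', prepend. Next row=LF[1]=13
  step 16: row=13, L[13]='d', prepend. Next row=LF[13]=20
  step 17: row=20, L[20]='2', prepend. Next row=LF[20]=7
  step 18: row=7, L[7]='b', prepend. Next row=LF[7]=15
  step 19: row=15, L[15]='1', prepend. Next row=LF[15]=2
  step 20: row=2, L[2]='c', prepend. Next row=LF[2]=17
  step 21: row=17, L[17]='a', prepend. Next row=LF[17]=11
Reversed output: ac1b2db13ab2ad223c2c$

Answer: ac1b2db13ab2ad223c2c$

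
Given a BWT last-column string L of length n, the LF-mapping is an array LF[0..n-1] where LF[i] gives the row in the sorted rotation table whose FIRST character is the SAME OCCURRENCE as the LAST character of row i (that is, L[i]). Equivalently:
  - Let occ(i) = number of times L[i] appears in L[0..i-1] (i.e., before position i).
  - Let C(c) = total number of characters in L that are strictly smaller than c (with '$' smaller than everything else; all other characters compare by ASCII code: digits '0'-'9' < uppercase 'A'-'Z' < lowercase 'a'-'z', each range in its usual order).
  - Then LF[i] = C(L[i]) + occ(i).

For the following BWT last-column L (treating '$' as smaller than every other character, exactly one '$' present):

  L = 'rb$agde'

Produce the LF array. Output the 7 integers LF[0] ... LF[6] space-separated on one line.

Answer: 6 2 0 1 5 3 4

Derivation:
Char counts: '$':1, 'a':1, 'b':1, 'd':1, 'e':1, 'g':1, 'r':1
C (first-col start): C('$')=0, C('a')=1, C('b')=2, C('d')=3, C('e')=4, C('g')=5, C('r')=6
L[0]='r': occ=0, LF[0]=C('r')+0=6+0=6
L[1]='b': occ=0, LF[1]=C('b')+0=2+0=2
L[2]='$': occ=0, LF[2]=C('$')+0=0+0=0
L[3]='a': occ=0, LF[3]=C('a')+0=1+0=1
L[4]='g': occ=0, LF[4]=C('g')+0=5+0=5
L[5]='d': occ=0, LF[5]=C('d')+0=3+0=3
L[6]='e': occ=0, LF[6]=C('e')+0=4+0=4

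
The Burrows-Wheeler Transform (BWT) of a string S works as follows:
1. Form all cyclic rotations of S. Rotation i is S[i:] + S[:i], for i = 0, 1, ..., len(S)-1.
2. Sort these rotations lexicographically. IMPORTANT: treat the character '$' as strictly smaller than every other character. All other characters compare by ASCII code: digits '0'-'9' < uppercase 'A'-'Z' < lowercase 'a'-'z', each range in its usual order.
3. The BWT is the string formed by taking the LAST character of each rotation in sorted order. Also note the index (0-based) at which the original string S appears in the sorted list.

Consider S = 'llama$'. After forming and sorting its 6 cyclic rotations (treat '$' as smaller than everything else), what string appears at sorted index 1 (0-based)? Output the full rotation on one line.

All 6 rotations (rotation i = S[i:]+S[:i]):
  rot[0] = llama$
  rot[1] = lama$l
  rot[2] = ama$ll
  rot[3] = ma$lla
  rot[4] = a$llam
  rot[5] = $llama
Sorted (with $ < everything):
  sorted[0] = $llama
  sorted[1] = a$llam
  sorted[2] = ama$ll
  sorted[3] = lama$l
  sorted[4] = llama$
  sorted[5] = ma$lla
sorted[1] = a$llam

Answer: a$llam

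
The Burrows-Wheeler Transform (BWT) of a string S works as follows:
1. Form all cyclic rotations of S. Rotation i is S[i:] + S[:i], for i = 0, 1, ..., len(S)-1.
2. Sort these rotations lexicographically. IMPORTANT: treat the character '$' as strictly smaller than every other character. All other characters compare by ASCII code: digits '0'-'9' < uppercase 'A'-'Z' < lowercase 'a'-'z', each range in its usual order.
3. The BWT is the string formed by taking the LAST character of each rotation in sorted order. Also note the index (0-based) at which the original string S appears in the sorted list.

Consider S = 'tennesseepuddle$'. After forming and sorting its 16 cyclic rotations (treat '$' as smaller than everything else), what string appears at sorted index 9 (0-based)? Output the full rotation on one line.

All 16 rotations (rotation i = S[i:]+S[:i]):
  rot[0] = tennesseepuddle$
  rot[1] = ennesseepuddle$t
  rot[2] = nnesseepuddle$te
  rot[3] = nesseepuddle$ten
  rot[4] = esseepuddle$tenn
  rot[5] = sseepuddle$tenne
  rot[6] = seepuddle$tennes
  rot[7] = eepuddle$tenness
  rot[8] = epuddle$tennesse
  rot[9] = puddle$tennessee
  rot[10] = uddle$tennesseep
  rot[11] = ddle$tennesseepu
  rot[12] = dle$tennesseepud
  rot[13] = le$tennesseepudd
  rot[14] = e$tennesseepuddl
  rot[15] = $tennesseepuddle
Sorted (with $ < everything):
  sorted[0] = $tennesseepuddle
  sorted[1] = ddle$tennesseepu
  sorted[2] = dle$tennesseepud
  sorted[3] = e$tennesseepuddl
  sorted[4] = eepuddle$tenness
  sorted[5] = ennesseepuddle$t
  sorted[6] = epuddle$tennesse
  sorted[7] = esseepuddle$tenn
  sorted[8] = le$tennesseepudd
  sorted[9] = nesseepuddle$ten
  sorted[10] = nnesseepuddle$te
  sorted[11] = puddle$tennessee
  sorted[12] = seepuddle$tennes
  sorted[13] = sseepuddle$tenne
  sorted[14] = tennesseepuddle$
  sorted[15] = uddle$tennesseep
sorted[9] = nesseepuddle$ten

Answer: nesseepuddle$ten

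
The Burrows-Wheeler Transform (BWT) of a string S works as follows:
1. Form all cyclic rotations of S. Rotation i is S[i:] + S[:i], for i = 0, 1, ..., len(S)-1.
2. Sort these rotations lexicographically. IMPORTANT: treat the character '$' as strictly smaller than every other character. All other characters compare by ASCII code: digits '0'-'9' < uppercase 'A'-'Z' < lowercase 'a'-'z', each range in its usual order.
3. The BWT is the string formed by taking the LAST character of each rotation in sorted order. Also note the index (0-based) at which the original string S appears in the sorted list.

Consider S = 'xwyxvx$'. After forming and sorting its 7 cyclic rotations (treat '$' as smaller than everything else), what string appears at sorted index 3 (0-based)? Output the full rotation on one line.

All 7 rotations (rotation i = S[i:]+S[:i]):
  rot[0] = xwyxvx$
  rot[1] = wyxvx$x
  rot[2] = yxvx$xw
  rot[3] = xvx$xwy
  rot[4] = vx$xwyx
  rot[5] = x$xwyxv
  rot[6] = $xwyxvx
Sorted (with $ < everything):
  sorted[0] = $xwyxvx
  sorted[1] = vx$xwyx
  sorted[2] = wyxvx$x
  sorted[3] = x$xwyxv
  sorted[4] = xvx$xwy
  sorted[5] = xwyxvx$
  sorted[6] = yxvx$xw
sorted[3] = x$xwyxv

Answer: x$xwyxv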